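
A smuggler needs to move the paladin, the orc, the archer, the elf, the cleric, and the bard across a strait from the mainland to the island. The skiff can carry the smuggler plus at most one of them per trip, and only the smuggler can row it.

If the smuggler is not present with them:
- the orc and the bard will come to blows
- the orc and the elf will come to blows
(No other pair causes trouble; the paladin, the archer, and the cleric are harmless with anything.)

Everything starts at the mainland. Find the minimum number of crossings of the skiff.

Counting alone: the smuggler can take at most 1 across per trip to the island, so moving all 6 needs at least 6 loaded trips out, with a return between consecutive ones — at least 11 crossings.
The safety rule pushes this higher. Following every safe sequence of crossings, the most of the 6 that can be at the island as the skiff arrives there on crossing 11 is 5 — never all 6.
So no plan with fewer than 13 crossings exists, and this one achieves 13:
1. Smuggler goes to the island with the orc.  [the mainland: the archer, the bard, the cleric, the elf, the paladin | the island: the orc]
2. Smuggler goes back to the mainland alone.  [the mainland: the archer, the bard, the cleric, the elf, the paladin | the island: the orc]
3. Smuggler goes to the island with the paladin.  [the mainland: the archer, the bard, the cleric, the elf | the island: the orc, the paladin]
4. Smuggler goes back to the mainland alone.  [the mainland: the archer, the bard, the cleric, the elf | the island: the orc, the paladin]
5. Smuggler goes to the island with the archer.  [the mainland: the bard, the cleric, the elf | the island: the archer, the orc, the paladin]
6. Smuggler goes back to the mainland alone.  [the mainland: the bard, the cleric, the elf | the island: the archer, the orc, the paladin]
7. Smuggler goes to the island with the elf.  [the mainland: the bard, the cleric | the island: the archer, the elf, the orc, the paladin]
8. Smuggler goes back to the mainland with the orc.  [the mainland: the bard, the cleric, the orc | the island: the archer, the elf, the paladin]
9. Smuggler goes to the island with the bard.  [the mainland: the cleric, the orc | the island: the archer, the bard, the elf, the paladin]
10. Smuggler goes back to the mainland alone.  [the mainland: the cleric, the orc | the island: the archer, the bard, the elf, the paladin]
11. Smuggler goes to the island with the cleric.  [the mainland: the orc | the island: the archer, the bard, the cleric, the elf, the paladin]
12. Smuggler goes back to the mainland alone.  [the mainland: the orc | the island: the archer, the bard, the cleric, the elf, the paladin]
13. Smuggler goes to the island with the orc.  [the mainland: — | the island: the archer, the bard, the cleric, the elf, the orc, the paladin]

13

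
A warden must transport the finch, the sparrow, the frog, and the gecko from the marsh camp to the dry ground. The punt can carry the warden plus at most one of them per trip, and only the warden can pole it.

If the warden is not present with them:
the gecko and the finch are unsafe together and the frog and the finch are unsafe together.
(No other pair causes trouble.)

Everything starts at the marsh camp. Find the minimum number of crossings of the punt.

9

Counting alone: the warden can take at most 1 across per trip to the dry ground, so moving all 4 needs at least 4 loaded trips out, with a return between consecutive ones — at least 7 crossings.
The safety rule pushes this higher. Following every safe sequence of crossings, the most of the 4 that can be at the dry ground as the punt arrives there on crossing 7 is 3 — never all 4.
So no plan with fewer than 9 crossings exists, and this one achieves 9:
1. Warden goes to the dry ground with the finch.  [the marsh camp: the frog, the gecko, the sparrow | the dry ground: the finch]
2. Warden goes back to the marsh camp alone.  [the marsh camp: the frog, the gecko, the sparrow | the dry ground: the finch]
3. Warden goes to the dry ground with the sparrow.  [the marsh camp: the frog, the gecko | the dry ground: the finch, the sparrow]
4. Warden goes back to the marsh camp alone.  [the marsh camp: the frog, the gecko | the dry ground: the finch, the sparrow]
5. Warden goes to the dry ground with the frog.  [the marsh camp: the gecko | the dry ground: the finch, the frog, the sparrow]
6. Warden goes back to the marsh camp with the finch.  [the marsh camp: the finch, the gecko | the dry ground: the frog, the sparrow]
7. Warden goes to the dry ground with the gecko.  [the marsh camp: the finch | the dry ground: the frog, the gecko, the sparrow]
8. Warden goes back to the marsh camp alone.  [the marsh camp: the finch | the dry ground: the frog, the gecko, the sparrow]
9. Warden goes to the dry ground with the finch.  [the marsh camp: — | the dry ground: the finch, the frog, the gecko, the sparrow]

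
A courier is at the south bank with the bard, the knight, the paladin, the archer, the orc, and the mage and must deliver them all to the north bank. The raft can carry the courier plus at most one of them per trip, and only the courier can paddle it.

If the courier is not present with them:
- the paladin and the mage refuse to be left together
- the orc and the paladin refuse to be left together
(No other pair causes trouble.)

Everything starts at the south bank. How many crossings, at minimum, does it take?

13

Counting alone: the courier can take at most 1 across per trip to the north bank, so moving all 6 needs at least 6 loaded trips out, with a return between consecutive ones — at least 11 crossings.
The safety rule pushes this higher. Following every safe sequence of crossings, the most of the 6 that can be at the north bank as the raft arrives there on crossing 11 is 5 — never all 6.
So no plan with fewer than 13 crossings exists, and this one achieves 13:
1. Courier goes to the north bank with the paladin.
2. Courier goes back to the south bank alone.
3. Courier goes to the north bank with the bard.
4. Courier goes back to the south bank alone.
5. Courier goes to the north bank with the knight.
6. Courier goes back to the south bank alone.
7. Courier goes to the north bank with the archer.
8. Courier goes back to the south bank alone.
9. Courier goes to the north bank with the orc.
10. Courier goes back to the south bank with the paladin.
11. Courier goes to the north bank with the mage.
12. Courier goes back to the south bank alone.
13. Courier goes to the north bank with the paladin.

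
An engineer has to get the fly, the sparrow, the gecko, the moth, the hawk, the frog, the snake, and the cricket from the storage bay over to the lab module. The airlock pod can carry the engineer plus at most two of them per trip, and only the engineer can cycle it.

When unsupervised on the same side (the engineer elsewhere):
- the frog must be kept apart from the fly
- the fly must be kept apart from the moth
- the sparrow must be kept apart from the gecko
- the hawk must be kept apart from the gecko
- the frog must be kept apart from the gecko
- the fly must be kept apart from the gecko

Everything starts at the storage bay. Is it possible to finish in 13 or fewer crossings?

Yes

Yes — this plan uses 13 crossings (≤ 13):
1. Engineer goes to the lab module with the fly and the gecko.  [the storage bay: the cricket, the frog, the hawk, the moth, the snake, the sparrow | the lab module: the fly, the gecko]
2. Engineer goes back to the storage bay with the fly.  [the storage bay: the cricket, the fly, the frog, the hawk, the moth, the snake, the sparrow | the lab module: the gecko]
3. Engineer goes to the lab module with the fly and the sparrow.  [the storage bay: the cricket, the frog, the hawk, the moth, the snake | the lab module: the fly, the gecko, the sparrow]
4. Engineer goes back to the storage bay with the gecko.  [the storage bay: the cricket, the frog, the gecko, the hawk, the moth, the snake | the lab module: the fly, the sparrow]
5. Engineer goes to the lab module with the gecko and the hawk.  [the storage bay: the cricket, the frog, the moth, the snake | the lab module: the fly, the gecko, the hawk, the sparrow]
6. Engineer goes back to the storage bay with the gecko.  [the storage bay: the cricket, the frog, the gecko, the moth, the snake | the lab module: the fly, the hawk, the sparrow]
7. Engineer goes to the lab module with the gecko and the snake.  [the storage bay: the cricket, the frog, the moth | the lab module: the fly, the gecko, the hawk, the snake, the sparrow]
8. Engineer goes back to the storage bay with the gecko.  [the storage bay: the cricket, the frog, the gecko, the moth | the lab module: the fly, the hawk, the snake, the sparrow]
9. Engineer goes to the lab module with the cricket and the gecko.  [the storage bay: the frog, the moth | the lab module: the cricket, the fly, the gecko, the hawk, the snake, the sparrow]
10. Engineer goes back to the storage bay with the gecko.  [the storage bay: the frog, the gecko, the moth | the lab module: the cricket, the fly, the hawk, the snake, the sparrow]
11. Engineer goes to the lab module with the frog and the moth.  [the storage bay: the gecko | the lab module: the cricket, the fly, the frog, the hawk, the moth, the snake, the sparrow]
12. Engineer goes back to the storage bay with the fly.  [the storage bay: the fly, the gecko | the lab module: the cricket, the frog, the hawk, the moth, the snake, the sparrow]
13. Engineer goes to the lab module with the fly and the gecko.  [the storage bay: — | the lab module: the cricket, the fly, the frog, the gecko, the hawk, the moth, the snake, the sparrow]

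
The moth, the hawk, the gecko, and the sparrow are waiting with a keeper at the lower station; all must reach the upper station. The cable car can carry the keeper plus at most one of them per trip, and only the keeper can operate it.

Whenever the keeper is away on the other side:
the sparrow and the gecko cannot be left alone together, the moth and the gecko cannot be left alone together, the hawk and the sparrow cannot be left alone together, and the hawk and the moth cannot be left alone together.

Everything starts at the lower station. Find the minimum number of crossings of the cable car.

impossible

Whatever the first load, the items left behind include a forbidden pair without the keeper. No opening move is safe, so no plan exists.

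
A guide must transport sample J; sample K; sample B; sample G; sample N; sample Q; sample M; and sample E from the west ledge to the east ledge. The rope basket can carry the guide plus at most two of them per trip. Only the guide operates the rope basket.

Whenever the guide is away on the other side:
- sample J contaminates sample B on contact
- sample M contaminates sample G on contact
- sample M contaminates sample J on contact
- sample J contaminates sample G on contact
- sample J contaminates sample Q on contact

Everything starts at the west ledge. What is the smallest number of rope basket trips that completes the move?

13

Counting alone: the guide can take at most 2 across per trip to the east ledge, so moving all 8 needs at least 4 loaded trips out, with a return between consecutive ones — at least 7 crossings.
The safety rule pushes this higher. Following every safe sequence of crossings, the most of the 8 that can be at the east ledge as the rope basket arrives there on crossings 7, 9, 11 is 5, 6, 7 respectively — never all 8.
So no plan with fewer than 13 crossings exists, and this one achieves 13:
1. Guide goes to the east ledge with sample G and sample J.
2. Guide goes back to the west ledge with sample J.
3. Guide goes to the east ledge with sample J and sample K.
4. Guide goes back to the west ledge with sample J.
5. Guide goes to the east ledge with sample B and sample J.
6. Guide goes back to the west ledge with sample J.
7. Guide goes to the east ledge with sample J and sample N.
8. Guide goes back to the west ledge with sample J.
9. Guide goes to the east ledge with sample J and sample Q.
10. Guide goes back to the west ledge with sample J.
11. Guide goes to the east ledge with sample E and sample J.
12. Guide goes back to the west ledge with sample J.
13. Guide goes to the east ledge with sample J and sample M.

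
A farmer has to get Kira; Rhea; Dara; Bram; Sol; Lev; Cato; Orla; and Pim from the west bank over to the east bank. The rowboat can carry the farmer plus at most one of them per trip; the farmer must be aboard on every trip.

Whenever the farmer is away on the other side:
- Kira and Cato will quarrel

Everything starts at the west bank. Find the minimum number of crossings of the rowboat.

Counting alone: the farmer can take at most 1 across per trip to the east bank, so moving all 9 needs at least 9 loaded trips out, with a return between consecutive ones — at least 17 crossings.
The plan below uses exactly 17 crossings, so it is optimal:
1. Farmer goes to the east bank with Kira.
2. Farmer goes back to the west bank alone.
3. Farmer goes to the east bank with Rhea.
4. Farmer goes back to the west bank alone.
5. Farmer goes to the east bank with Dara.
6. Farmer goes back to the west bank alone.
7. Farmer goes to the east bank with Bram.
8. Farmer goes back to the west bank alone.
9. Farmer goes to the east bank with Sol.
10. Farmer goes back to the west bank alone.
11. Farmer goes to the east bank with Lev.
12. Farmer goes back to the west bank alone.
13. Farmer goes to the east bank with Orla.
14. Farmer goes back to the west bank alone.
15. Farmer goes to the east bank with Pim.
16. Farmer goes back to the west bank alone.
17. Farmer goes to the east bank with Cato.

17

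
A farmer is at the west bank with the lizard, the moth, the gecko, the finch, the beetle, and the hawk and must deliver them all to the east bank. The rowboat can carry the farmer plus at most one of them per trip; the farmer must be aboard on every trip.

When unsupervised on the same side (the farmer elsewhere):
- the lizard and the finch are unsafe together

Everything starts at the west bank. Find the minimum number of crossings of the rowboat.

Counting alone: the farmer can take at most 1 across per trip to the east bank, so moving all 6 needs at least 6 loaded trips out, with a return between consecutive ones — at least 11 crossings.
The plan below uses exactly 11 crossings, so it is optimal:
1. Farmer goes to the east bank with the lizard.
2. Farmer goes back to the west bank alone.
3. Farmer goes to the east bank with the moth.
4. Farmer goes back to the west bank alone.
5. Farmer goes to the east bank with the gecko.
6. Farmer goes back to the west bank alone.
7. Farmer goes to the east bank with the beetle.
8. Farmer goes back to the west bank alone.
9. Farmer goes to the east bank with the hawk.
10. Farmer goes back to the west bank alone.
11. Farmer goes to the east bank with the finch.

11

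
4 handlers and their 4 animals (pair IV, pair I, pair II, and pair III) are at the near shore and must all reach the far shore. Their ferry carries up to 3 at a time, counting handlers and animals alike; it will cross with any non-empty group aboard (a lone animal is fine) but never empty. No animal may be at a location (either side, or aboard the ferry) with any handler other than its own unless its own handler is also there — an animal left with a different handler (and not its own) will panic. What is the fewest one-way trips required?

Counting alone: each trip to the far shore takes at most 3 across and each return brings at least 1 back, so after t trips out (and t−1 returns) at most 3t − (t−1) of the 8 are across; that first reaches 8 at t = 4, so at least 7 crossings are needed.
The safety rule pushes this higher. Following every safe sequence of crossings, the most of the 8 that can be at the far shore as the ferry arrives there on crossing 7 is 7 — never all 8.
So no plan with fewer than 9 crossings exists, and this one achieves 9:
1. animal IV and handler IV cross → the far shore.
2. handler IV crosses ← the near shore.
3. animal I, handler I, and handler IV cross → the far shore.
4. animal IV and handler IV cross ← the near shore.
5. handler II, handler III, and handler IV cross → the far shore.
6. animal I crosses ← the near shore.
7. animal I and animal IV cross → the far shore.
8. animal IV crosses ← the near shore.
9. animal II, animal III, and animal IV cross → the far shore.

9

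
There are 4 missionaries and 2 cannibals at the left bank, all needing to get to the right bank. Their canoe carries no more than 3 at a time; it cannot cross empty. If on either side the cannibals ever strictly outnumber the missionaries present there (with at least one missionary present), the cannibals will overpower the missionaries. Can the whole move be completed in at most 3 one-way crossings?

Counting alone: each trip to the right bank takes at most 3 across and each return brings at least 1 back, so after t trips out (and t−1 returns) at most 3t − (t−1) of the 6 are across; that first reaches 6 at t = 3, so at least 5 crossings are needed.
Since 3 < 5, 3 crossings cannot be enough. (The shortest complete plan in fact takes 5:)
1. 2 cannibals → the right bank.  (the left bank: 4M 0C; the right bank: 0M 2C)
2. 1 cannibal ← the left bank.  (the left bank: 4M 1C; the right bank: 0M 1C)
3. 2 missionaries and 1 cannibal → the right bank.  (the left bank: 2M 0C; the right bank: 2M 2C)
4. 1 cannibal ← the left bank.  (the left bank: 2M 1C; the right bank: 2M 1C)
5. 2 missionaries and 1 cannibal → the right bank.  (the left bank: 0M 0C; the right bank: 4M 2C)

No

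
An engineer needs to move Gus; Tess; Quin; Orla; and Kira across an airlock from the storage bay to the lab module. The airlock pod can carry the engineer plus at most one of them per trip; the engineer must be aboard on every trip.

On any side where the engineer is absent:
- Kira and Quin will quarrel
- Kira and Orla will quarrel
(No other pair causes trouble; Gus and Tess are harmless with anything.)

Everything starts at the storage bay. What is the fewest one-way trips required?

11

Counting alone: the engineer can take at most 1 across per trip to the lab module, so moving all 5 needs at least 5 loaded trips out, with a return between consecutive ones — at least 9 crossings.
The safety rule pushes this higher. Following every safe sequence of crossings, the most of the 5 that can be at the lab module as the airlock pod arrives there on crossing 9 is 4 — never all 5.
So no plan with fewer than 11 crossings exists, and this one achieves 11:
1. Engineer goes to the lab module with Kira.
2. Engineer goes back to the storage bay alone.
3. Engineer goes to the lab module with Gus.
4. Engineer goes back to the storage bay alone.
5. Engineer goes to the lab module with Tess.
6. Engineer goes back to the storage bay alone.
7. Engineer goes to the lab module with Quin.
8. Engineer goes back to the storage bay with Kira.
9. Engineer goes to the lab module with Orla.
10. Engineer goes back to the storage bay alone.
11. Engineer goes to the lab module with Kira.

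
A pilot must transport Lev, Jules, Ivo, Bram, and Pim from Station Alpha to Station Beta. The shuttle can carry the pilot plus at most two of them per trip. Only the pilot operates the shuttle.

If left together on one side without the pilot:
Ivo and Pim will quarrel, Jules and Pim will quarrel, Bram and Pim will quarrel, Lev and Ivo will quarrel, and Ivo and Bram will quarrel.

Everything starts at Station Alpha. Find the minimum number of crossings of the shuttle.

7

Counting alone: the pilot can take at most 2 across per trip to Station Beta, so moving all 5 needs at least 3 loaded trips out, with a return between consecutive ones — at least 5 crossings.
The safety rule pushes this higher. Following every safe sequence of crossings, the most of the 5 that can be at Station Beta as the shuttle arrives there on crossing 5 is 4 — never all 5.
So no plan with fewer than 7 crossings exists, and this one achieves 7:
1. Pilot goes to Station Beta with Ivo and Pim.  [Station Alpha: Bram, Jules, Lev | Station Beta: Ivo, Pim]
2. Pilot goes back to Station Alpha with Ivo.  [Station Alpha: Bram, Ivo, Jules, Lev | Station Beta: Pim]
3. Pilot goes to Station Beta with Ivo and Lev.  [Station Alpha: Bram, Jules | Station Beta: Ivo, Lev, Pim]
4. Pilot goes back to Station Alpha with Ivo.  [Station Alpha: Bram, Ivo, Jules | Station Beta: Lev, Pim]
5. Pilot goes to Station Beta with Bram and Jules.  [Station Alpha: Ivo | Station Beta: Bram, Jules, Lev, Pim]
6. Pilot goes back to Station Alpha with Pim.  [Station Alpha: Ivo, Pim | Station Beta: Bram, Jules, Lev]
7. Pilot goes to Station Beta with Ivo and Pim.  [Station Alpha: — | Station Beta: Bram, Ivo, Jules, Lev, Pim]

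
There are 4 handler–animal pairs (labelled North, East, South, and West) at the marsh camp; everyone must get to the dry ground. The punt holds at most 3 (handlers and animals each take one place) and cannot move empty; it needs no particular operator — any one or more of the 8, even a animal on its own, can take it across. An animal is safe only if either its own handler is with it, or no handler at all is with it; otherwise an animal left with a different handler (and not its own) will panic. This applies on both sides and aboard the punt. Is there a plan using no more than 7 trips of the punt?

No

Counting alone: each trip to the dry ground takes at most 3 across and each return brings at least 1 back, so after t trips out (and t−1 returns) at most 3t − (t−1) of the 8 are across; that first reaches 8 at t = 4, so at least 7 crossings are needed.
The safety rule pushes this higher. Following every safe sequence of crossings, the most of the 8 that can be at the dry ground as the punt arrives there on crossing 7 is 7 — never all 8.
So the move cannot be finished within 7 crossings. (The shortest complete plan takes 9:)
1. animal North and handler North cross → the dry ground.
2. handler North crosses ← the marsh camp.
3. animal East, handler East, and handler North cross → the dry ground.
4. animal North and handler North cross ← the marsh camp.
5. handler North, handler South, and handler West cross → the dry ground.
6. animal East crosses ← the marsh camp.
7. animal East and animal North cross → the dry ground.
8. animal North crosses ← the marsh camp.
9. animal North, animal South, and animal West cross → the dry ground.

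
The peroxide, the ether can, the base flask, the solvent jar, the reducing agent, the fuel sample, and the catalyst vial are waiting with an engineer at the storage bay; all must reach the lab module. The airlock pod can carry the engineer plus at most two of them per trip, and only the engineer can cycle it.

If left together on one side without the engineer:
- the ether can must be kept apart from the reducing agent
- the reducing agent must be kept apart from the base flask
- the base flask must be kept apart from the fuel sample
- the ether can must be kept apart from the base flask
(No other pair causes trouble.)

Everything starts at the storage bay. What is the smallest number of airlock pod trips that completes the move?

11

Counting alone: the engineer can take at most 2 across per trip to the lab module, so moving all 7 needs at least 4 loaded trips out, with a return between consecutive ones — at least 7 crossings.
The safety rule pushes this higher. Following every safe sequence of crossings, the most of the 7 that can be at the lab module as the airlock pod arrives there on crossings 7, 9 is 5, 6 respectively — never all 7.
So no plan with fewer than 11 crossings exists, and this one achieves 11:
1. Engineer goes to the lab module with the base flask and the ether can.  [the storage bay: the catalyst vial, the fuel sample, the peroxide, the reducing agent, the solvent jar | the lab module: the base flask, the ether can]
2. Engineer goes back to the storage bay with the ether can.  [the storage bay: the catalyst vial, the ether can, the fuel sample, the peroxide, the reducing agent, the solvent jar | the lab module: the base flask]
3. Engineer goes to the lab module with the ether can and the peroxide.  [the storage bay: the catalyst vial, the fuel sample, the reducing agent, the solvent jar | the lab module: the base flask, the ether can, the peroxide]
4. Engineer goes back to the storage bay with the ether can.  [the storage bay: the catalyst vial, the ether can, the fuel sample, the reducing agent, the solvent jar | the lab module: the base flask, the peroxide]
5. Engineer goes to the lab module with the ether can and the solvent jar.  [the storage bay: the catalyst vial, the fuel sample, the reducing agent | the lab module: the base flask, the ether can, the peroxide, the solvent jar]
6. Engineer goes back to the storage bay with the ether can.  [the storage bay: the catalyst vial, the ether can, the fuel sample, the reducing agent | the lab module: the base flask, the peroxide, the solvent jar]
7. Engineer goes to the lab module with the ether can and the fuel sample.  [the storage bay: the catalyst vial, the reducing agent | the lab module: the base flask, the ether can, the fuel sample, the peroxide, the solvent jar]
8. Engineer goes back to the storage bay with the base flask.  [the storage bay: the base flask, the catalyst vial, the reducing agent | the lab module: the ether can, the fuel sample, the peroxide, the solvent jar]
9. Engineer goes to the lab module with the base flask and the catalyst vial.  [the storage bay: the reducing agent | the lab module: the base flask, the catalyst vial, the ether can, the fuel sample, the peroxide, the solvent jar]
10. Engineer goes back to the storage bay with the base flask.  [the storage bay: the base flask, the reducing agent | the lab module: the catalyst vial, the ether can, the fuel sample, the peroxide, the solvent jar]
11. Engineer goes to the lab module with the base flask and the reducing agent.  [the storage bay: — | the lab module: the base flask, the catalyst vial, the ether can, the fuel sample, the peroxide, the reducing agent, the solvent jar]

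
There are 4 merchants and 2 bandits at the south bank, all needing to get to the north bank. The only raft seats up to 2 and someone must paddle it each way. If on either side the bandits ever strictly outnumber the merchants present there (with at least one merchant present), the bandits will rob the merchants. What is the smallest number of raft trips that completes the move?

9

Counting alone: each trip to the north bank takes at most 2 across and each return brings at least 1 back, so after t trips out (and t−1 returns) at most 2t − (t−1) of the 6 are across; that first reaches 6 at t = 5, so at least 9 crossings are needed.
The plan below uses exactly 9 crossings, so it is optimal:
1. 2 bandits → the north bank.  (the south bank: 4M 0B; the north bank: 0M 2B)
2. 1 bandit ← the south bank.  (the south bank: 4M 1B; the north bank: 0M 1B)
3. 2 merchants → the north bank.  (the south bank: 2M 1B; the north bank: 2M 1B)
4. 1 bandit ← the south bank.  (the south bank: 2M 2B; the north bank: 2M 0B)
5. 2 bandits → the north bank.  (the south bank: 2M 0B; the north bank: 2M 2B)
6. 1 bandit ← the south bank.  (the south bank: 2M 1B; the north bank: 2M 1B)
7. 1 merchant and 1 bandit → the north bank.  (the south bank: 1M 0B; the north bank: 3M 2B)
8. 1 bandit ← the south bank.  (the south bank: 1M 1B; the north bank: 3M 1B)
9. 1 merchant and 1 bandit → the north bank.  (the south bank: 0M 0B; the north bank: 4M 2B)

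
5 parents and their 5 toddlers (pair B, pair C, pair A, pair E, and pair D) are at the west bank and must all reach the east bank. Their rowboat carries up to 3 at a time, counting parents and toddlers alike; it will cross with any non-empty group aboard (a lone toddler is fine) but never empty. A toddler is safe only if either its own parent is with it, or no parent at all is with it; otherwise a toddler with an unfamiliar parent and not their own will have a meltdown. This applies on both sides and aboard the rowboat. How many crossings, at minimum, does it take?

11

Counting alone: each trip to the east bank takes at most 3 across and each return brings at least 1 back, so after t trips out (and t−1 returns) at most 3t − (t−1) of the 10 are across; that first reaches 10 at t = 5, so at least 9 crossings are needed.
The safety rule pushes this higher. Following every safe sequence of crossings, the most of the 10 that can be at the east bank as the rowboat arrives there on crossing 9 is 9 — never all 10.
So no plan with fewer than 11 crossings exists, and this one achieves 11:
1. parent B and toddler B cross → the east bank.
2. parent B crosses ← the west bank.
3. toddler A, toddler C, and toddler E cross → the east bank.
4. toddler B crosses ← the west bank.
5. parent A, parent C, and parent E cross → the east bank.
6. parent C and toddler C cross ← the west bank.
7. parent B, parent C, and parent D cross → the east bank.
8. toddler A crosses ← the west bank.
9. toddler B and toddler C cross → the east bank.
10. toddler B crosses ← the west bank.
11. toddler A, toddler B, and toddler D cross → the east bank.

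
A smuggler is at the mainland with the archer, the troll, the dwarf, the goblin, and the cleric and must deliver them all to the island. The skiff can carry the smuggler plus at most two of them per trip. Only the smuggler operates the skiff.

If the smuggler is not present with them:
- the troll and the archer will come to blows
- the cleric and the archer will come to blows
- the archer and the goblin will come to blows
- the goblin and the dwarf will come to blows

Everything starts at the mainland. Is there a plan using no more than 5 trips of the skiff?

Yes

Yes — this plan uses 5 crossings (≤ 5):
1. Smuggler goes to the island with the archer and the dwarf.
2. Smuggler goes back to the mainland alone.
3. Smuggler goes to the island with the cleric and the troll.
4. Smuggler goes back to the mainland with the archer.
5. Smuggler goes to the island with the archer and the goblin.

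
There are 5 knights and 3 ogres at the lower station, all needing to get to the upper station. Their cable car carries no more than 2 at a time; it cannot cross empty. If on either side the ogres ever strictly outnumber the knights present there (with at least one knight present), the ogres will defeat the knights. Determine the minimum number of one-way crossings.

Counting alone: each trip to the upper station takes at most 2 across and each return brings at least 1 back, so after t trips out (and t−1 returns) at most 2t − (t−1) of the 8 are across; that first reaches 8 at t = 7, so at least 13 crossings are needed.
The plan below uses exactly 13 crossings, so it is optimal:
1. 2 ogres → the upper station.  (the lower station: 5K 1O; the upper station: 0K 2O)
2. 1 ogre ← the lower station.  (the lower station: 5K 2O; the upper station: 0K 1O)
3. 2 ogres → the upper station.  (the lower station: 5K 0O; the upper station: 0K 3O)
4. 1 ogre ← the lower station.  (the lower station: 5K 1O; the upper station: 0K 2O)
5. 2 knights → the upper station.  (the lower station: 3K 1O; the upper station: 2K 2O)
6. 1 ogre ← the lower station.  (the lower station: 3K 2O; the upper station: 2K 1O)
7. 1 knight and 1 ogre → the upper station.  (the lower station: 2K 1O; the upper station: 3K 2O)
8. 1 ogre ← the lower station.  (the lower station: 2K 2O; the upper station: 3K 1O)
9. 2 ogres → the upper station.  (the lower station: 2K 0O; the upper station: 3K 3O)
10. 1 ogre ← the lower station.  (the lower station: 2K 1O; the upper station: 3K 2O)
11. 1 knight and 1 ogre → the upper station.  (the lower station: 1K 0O; the upper station: 4K 3O)
12. 1 ogre ← the lower station.  (the lower station: 1K 1O; the upper station: 4K 2O)
13. 1 knight and 1 ogre → the upper station.  (the lower station: 0K 0O; the upper station: 5K 3O)

13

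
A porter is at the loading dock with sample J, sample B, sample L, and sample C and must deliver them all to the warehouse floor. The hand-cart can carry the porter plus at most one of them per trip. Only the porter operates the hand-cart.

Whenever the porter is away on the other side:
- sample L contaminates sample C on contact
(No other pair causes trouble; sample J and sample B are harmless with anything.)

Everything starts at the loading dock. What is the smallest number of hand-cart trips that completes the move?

7

Counting alone: the porter can take at most 1 across per trip to the warehouse floor, so moving all 4 needs at least 4 loaded trips out, with a return between consecutive ones — at least 7 crossings.
The plan below uses exactly 7 crossings, so it is optimal:
1. Porter goes to the warehouse floor with sample L.  [the loading dock: sample B, sample C, sample J | the warehouse floor: sample L]
2. Porter goes back to the loading dock alone.  [the loading dock: sample B, sample C, sample J | the warehouse floor: sample L]
3. Porter goes to the warehouse floor with sample J.  [the loading dock: sample B, sample C | the warehouse floor: sample J, sample L]
4. Porter goes back to the loading dock alone.  [the loading dock: sample B, sample C | the warehouse floor: sample J, sample L]
5. Porter goes to the warehouse floor with sample B.  [the loading dock: sample C | the warehouse floor: sample B, sample J, sample L]
6. Porter goes back to the loading dock alone.  [the loading dock: sample C | the warehouse floor: sample B, sample J, sample L]
7. Porter goes to the warehouse floor with sample C.  [the loading dock: — | the warehouse floor: sample B, sample C, sample J, sample L]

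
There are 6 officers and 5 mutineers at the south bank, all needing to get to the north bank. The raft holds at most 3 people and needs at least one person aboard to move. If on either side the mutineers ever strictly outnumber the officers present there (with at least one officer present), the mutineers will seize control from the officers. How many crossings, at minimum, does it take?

Counting alone: each trip to the north bank takes at most 3 across and each return brings at least 1 back, so after t trips out (and t−1 returns) at most 3t − (t−1) of the 11 are across; that first reaches 11 at t = 5, so at least 9 crossings are needed.
The plan below uses exactly 9 crossings, so it is optimal:
1. 3 mutineers → the north bank.  (the south bank: 6O 2M; the north bank: 0O 3M)
2. 1 mutineer ← the south bank.  (the south bank: 6O 3M; the north bank: 0O 2M)
3. 3 officers → the north bank.  (the south bank: 3O 3M; the north bank: 3O 2M)
4. 1 officer ← the south bank.  (the south bank: 4O 3M; the north bank: 2O 2M)
5. 2 officers and 1 mutineer → the north bank.  (the south bank: 2O 2M; the north bank: 4O 3M)
6. 1 officer ← the south bank.  (the south bank: 3O 2M; the north bank: 3O 3M)
7. 2 officers and 1 mutineer → the north bank.  (the south bank: 1O 1M; the north bank: 5O 4M)
8. 1 officer ← the south bank.  (the south bank: 2O 1M; the north bank: 4O 4M)
9. 2 officers and 1 mutineer → the north bank.  (the south bank: 0O 0M; the north bank: 6O 5M)

9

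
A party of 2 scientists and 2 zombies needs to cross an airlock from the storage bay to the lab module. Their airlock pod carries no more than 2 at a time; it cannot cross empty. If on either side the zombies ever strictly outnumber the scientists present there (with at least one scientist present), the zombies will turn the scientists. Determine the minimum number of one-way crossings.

5

Counting alone: each trip to the lab module takes at most 2 across and each return brings at least 1 back, so after t trips out (and t−1 returns) at most 2t − (t−1) of the 4 are across; that first reaches 4 at t = 3, so at least 5 crossings are needed.
The plan below uses exactly 5 crossings, so it is optimal:
1. 2 zombies → the lab module.  (the storage bay: 2S 0Z; the lab module: 0S 2Z)
2. 1 zombie ← the storage bay.  (the storage bay: 2S 1Z; the lab module: 0S 1Z)
3. 2 scientists → the lab module.  (the storage bay: 0S 1Z; the lab module: 2S 1Z)
4. 1 zombie ← the storage bay.  (the storage bay: 0S 2Z; the lab module: 2S 0Z)
5. 2 zombies → the lab module.  (the storage bay: 0S 0Z; the lab module: 2S 2Z)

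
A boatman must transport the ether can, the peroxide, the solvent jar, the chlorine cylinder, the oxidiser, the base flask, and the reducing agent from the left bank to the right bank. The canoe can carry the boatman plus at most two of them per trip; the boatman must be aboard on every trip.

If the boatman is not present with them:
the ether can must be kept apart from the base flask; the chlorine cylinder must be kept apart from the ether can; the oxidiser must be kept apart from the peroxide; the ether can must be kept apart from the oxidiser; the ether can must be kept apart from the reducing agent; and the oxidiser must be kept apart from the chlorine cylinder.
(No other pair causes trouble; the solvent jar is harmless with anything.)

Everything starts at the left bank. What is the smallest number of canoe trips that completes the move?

Counting alone: the boatman can take at most 2 across per trip to the right bank, so moving all 7 needs at least 4 loaded trips out, with a return between consecutive ones — at least 7 crossings.
The safety rule pushes this higher. Following every safe sequence of crossings, the most of the 7 that can be at the right bank as the canoe arrives there on crossings 7, 9 is 5, 6 respectively — never all 7.
So no plan with fewer than 11 crossings exists, and this one achieves 11:
1. Boatman goes to the right bank with the ether can and the oxidiser.  [the left bank: the base flask, the chlorine cylinder, the peroxide, the reducing agent, the solvent jar | the right bank: the ether can, the oxidiser]
2. Boatman goes back to the left bank with the ether can.  [the left bank: the base flask, the chlorine cylinder, the ether can, the peroxide, the reducing agent, the solvent jar | the right bank: the oxidiser]
3. Boatman goes to the right bank with the ether can and the peroxide.  [the left bank: the base flask, the chlorine cylinder, the reducing agent, the solvent jar | the right bank: the ether can, the oxidiser, the peroxide]
4. Boatman goes back to the left bank with the oxidiser.  [the left bank: the base flask, the chlorine cylinder, the oxidiser, the reducing agent, the solvent jar | the right bank: the ether can, the peroxide]
5. Boatman goes to the right bank with the chlorine cylinder and the solvent jar.  [the left bank: the base flask, the oxidiser, the reducing agent | the right bank: the chlorine cylinder, the ether can, the peroxide, the solvent jar]
6. Boatman goes back to the left bank with the ether can.  [the left bank: the base flask, the ether can, the oxidiser, the reducing agent | the right bank: the chlorine cylinder, the peroxide, the solvent jar]
7. Boatman goes to the right bank with the base flask and the ether can.  [the left bank: the oxidiser, the reducing agent | the right bank: the base flask, the chlorine cylinder, the ether can, the peroxide, the solvent jar]
8. Boatman goes back to the left bank with the ether can.  [the left bank: the ether can, the oxidiser, the reducing agent | the right bank: the base flask, the chlorine cylinder, the peroxide, the solvent jar]
9. Boatman goes to the right bank with the ether can and the reducing agent.  [the left bank: the oxidiser | the right bank: the base flask, the chlorine cylinder, the ether can, the peroxide, the reducing agent, the solvent jar]
10. Boatman goes back to the left bank with the ether can.  [the left bank: the ether can, the oxidiser | the right bank: the base flask, the chlorine cylinder, the peroxide, the reducing agent, the solvent jar]
11. Boatman goes to the right bank with the ether can and the oxidiser.  [the left bank: — | the right bank: the base flask, the chlorine cylinder, the ether can, the oxidiser, the peroxide, the reducing agent, the solvent jar]

11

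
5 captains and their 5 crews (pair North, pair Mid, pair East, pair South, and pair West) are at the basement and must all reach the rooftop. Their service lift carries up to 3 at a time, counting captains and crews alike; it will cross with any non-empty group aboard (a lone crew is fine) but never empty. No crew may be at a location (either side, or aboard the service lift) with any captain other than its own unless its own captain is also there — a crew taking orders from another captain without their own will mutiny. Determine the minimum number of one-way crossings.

Counting alone: each trip to the rooftop takes at most 3 across and each return brings at least 1 back, so after t trips out (and t−1 returns) at most 3t − (t−1) of the 10 are across; that first reaches 10 at t = 5, so at least 9 crossings are needed.
The safety rule pushes this higher. Following every safe sequence of crossings, the most of the 10 that can be at the rooftop as the service lift arrives there on crossing 9 is 9 — never all 10.
So no plan with fewer than 11 crossings exists, and this one achieves 11:
1. captain North and crew North cross → the rooftop.
2. captain North crosses ← the basement.
3. crew East, crew Mid, and crew South cross → the rooftop.
4. crew North crosses ← the basement.
5. captain East, captain Mid, and captain South cross → the rooftop.
6. captain Mid and crew Mid cross ← the basement.
7. captain Mid, captain North, and captain West cross → the rooftop.
8. crew East crosses ← the basement.
9. crew Mid and crew North cross → the rooftop.
10. crew North crosses ← the basement.
11. crew East, crew North, and crew West cross → the rooftop.

11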